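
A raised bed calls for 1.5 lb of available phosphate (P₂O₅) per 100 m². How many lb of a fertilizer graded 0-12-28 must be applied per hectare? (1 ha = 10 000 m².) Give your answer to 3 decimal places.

Product per 100 m² = 1.5 / 12% = 12.5 lb.
Convert to per hectare: 12.5 × 100 = 1250 lb.

1250.000 lb of product per hectare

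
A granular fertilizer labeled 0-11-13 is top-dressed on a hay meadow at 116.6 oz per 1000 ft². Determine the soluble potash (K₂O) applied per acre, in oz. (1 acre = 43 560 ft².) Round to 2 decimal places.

K₂O per 1000 ft² = 116.6 × 13% = 15.158 oz.
Convert to per acre: 15.158 × 43.56 = 660.282 oz.

660.28 oz K₂O per acre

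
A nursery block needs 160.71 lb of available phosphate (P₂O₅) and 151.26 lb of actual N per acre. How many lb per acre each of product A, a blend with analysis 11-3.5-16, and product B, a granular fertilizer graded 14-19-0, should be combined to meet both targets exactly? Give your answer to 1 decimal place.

390.0 lb product A, 774.0 lb product B

Per-acre balance (a = product A, b = product B):
P₂O₅: 0.035·a + 0.19·b = 160.71
N: 0.11·a + 0.14·b = 151.26
Solving simultaneously: a = 390, b = 774.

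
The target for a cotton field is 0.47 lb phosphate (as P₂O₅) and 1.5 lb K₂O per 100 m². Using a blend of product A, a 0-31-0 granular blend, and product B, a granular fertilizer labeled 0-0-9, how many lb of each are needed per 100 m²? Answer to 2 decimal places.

Let a = lb of product A, b = lb of product B (per 100 m²).
P₂O₅: 0.31·a + 0·b = 0.47
K₂O: 0·a + 0.09·b = 1.5
Solving simultaneously: a = 1.51613, b = 16.6667.

1.52 lb product A, 16.67 lb product B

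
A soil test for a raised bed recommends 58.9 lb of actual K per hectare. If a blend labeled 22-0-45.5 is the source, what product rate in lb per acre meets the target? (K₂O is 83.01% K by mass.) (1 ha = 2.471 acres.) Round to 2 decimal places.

63.11 lb of product per acre

As K₂O: 58.9 / 0.8301 = 70.9553 lb per hectare.
Product per hectare = 70.9553 / 45.5% = 155.946 lb.
Convert to per acre: 155.946 × 0.404694 = 63.1104 lb.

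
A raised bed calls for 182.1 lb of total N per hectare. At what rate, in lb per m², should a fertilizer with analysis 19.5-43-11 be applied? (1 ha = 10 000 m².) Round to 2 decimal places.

0.09 lb of product per sq m

Product per hectare = 182.1 / 19.5% = 933.846 lb.
Convert to per m²: 933.846 × 0.0001 = 0.0933846 lb.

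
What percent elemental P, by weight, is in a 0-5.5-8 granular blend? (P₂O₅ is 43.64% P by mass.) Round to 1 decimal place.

2.4% P

%P = 5.5 × 0.4364 = 2.4002%.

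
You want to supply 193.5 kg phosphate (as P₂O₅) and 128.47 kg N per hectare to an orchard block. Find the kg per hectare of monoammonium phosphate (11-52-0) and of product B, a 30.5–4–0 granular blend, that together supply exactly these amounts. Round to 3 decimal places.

349.408 kg monoammonium phosphate, 295.197 kg product B

Let a = kg of monoammonium phosphate, b = kg of product B (per hectare).
P₂O₅: 0.52·a + 0.04·b = 193.5
N: 0.11·a + 0.305·b = 128.47
Eliminate a: (row1) − 0.52/0.11·(row2) → -1.40182·b = -413.813, so b = 295.1971.
Back-substitute: a = (193.5 − 0.04·295.1971) / 0.52 = 349.4079.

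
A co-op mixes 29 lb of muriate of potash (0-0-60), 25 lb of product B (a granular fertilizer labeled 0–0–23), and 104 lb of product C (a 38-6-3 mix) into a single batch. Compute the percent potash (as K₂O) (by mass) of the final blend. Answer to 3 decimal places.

16.627% K₂O

Total mass = 29 + 25 + 104 = 158 lb.
K₂O mass = 60%×29 + 23%×25 + 3%×104 = 26.27 lb.
% K₂O = 26.27 / 158 = 16.6266%.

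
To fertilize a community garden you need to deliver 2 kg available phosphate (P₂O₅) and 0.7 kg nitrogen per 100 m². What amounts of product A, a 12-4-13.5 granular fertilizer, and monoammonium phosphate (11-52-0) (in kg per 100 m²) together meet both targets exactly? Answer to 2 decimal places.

With a, b = kg per 100 m² of product A and monoammonium phosphate:
P₂O₅: 0.04·a + 0.52·b = 2
N: 0.12·a + 0.11·b = 0.7
Eliminate a: (row1) − 0.04/0.12·(row2) → 0.483333·b = 1.76667, so b = 3.65517.
Back-substitute: a = (2 − 0.52·3.65517) / 0.04 = 2.48276.

2.48 kg product A, 3.66 kg monoammonium phosphate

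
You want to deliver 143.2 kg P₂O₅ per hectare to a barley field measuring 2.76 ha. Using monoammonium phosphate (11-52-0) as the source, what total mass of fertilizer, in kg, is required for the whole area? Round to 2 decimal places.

Product per hectare = 143.2 / 52% = 275.385 kg.
Total product = 275.385 × 2.76 = 760.062 kg.

760.06 kg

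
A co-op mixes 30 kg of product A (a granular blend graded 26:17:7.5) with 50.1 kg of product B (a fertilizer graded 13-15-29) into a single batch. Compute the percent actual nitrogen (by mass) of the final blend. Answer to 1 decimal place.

Total mass = 30 + 50.1 = 80.1 kg.
N mass = 26%×30 + 13%×50.1 = 14.313 kg.
% N = 14.313 / 80.1 = 17.8689%.

17.9% N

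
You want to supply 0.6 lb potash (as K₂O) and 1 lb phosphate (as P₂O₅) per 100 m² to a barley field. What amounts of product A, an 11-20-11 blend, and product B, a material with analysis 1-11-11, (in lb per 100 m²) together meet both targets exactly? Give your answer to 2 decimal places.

4.44 lb product A, 1.01 lb product B

With a, b = lb per 100 m² of product A and product B:
K₂O: 0.11·a + 0.11·b = 0.6
P₂O₅: 0.2·a + 0.11·b = 1
Eliminate a: (row1) − 0.11/0.2·(row2) → 0.0495·b = 0.05, so b = 1.0101.
Back-substitute: a = (0.6 − 0.11·1.0101) / 0.11 = 4.44444.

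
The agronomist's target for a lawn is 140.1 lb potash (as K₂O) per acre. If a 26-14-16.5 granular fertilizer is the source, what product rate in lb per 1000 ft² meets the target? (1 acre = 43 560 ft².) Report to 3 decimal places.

Product per acre = 140.1 / 16.5% = 849.091 lb.
Convert to per 1000 ft²: 849.091 × 0.0229568 = 19.4924 lb.

19.492 lb of product per thousand sq ft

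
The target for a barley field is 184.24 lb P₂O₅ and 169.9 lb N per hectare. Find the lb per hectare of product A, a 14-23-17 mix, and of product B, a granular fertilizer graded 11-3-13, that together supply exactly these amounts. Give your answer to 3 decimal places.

With a, b = lb per hectare of product A and product B:
P₂O₅: 0.23·a + 0.03·b = 184.24
N: 0.14·a + 0.11·b = 169.9
Eliminate b: (row1) − 0.03/0.11·(row2) → 0.191818·a = 137.904, so a = 718.9289.
Then b = (169.9 − 0.14·718.9289) / 0.11 = 629.54502.

718.929 lb product A, 629.545 lb product B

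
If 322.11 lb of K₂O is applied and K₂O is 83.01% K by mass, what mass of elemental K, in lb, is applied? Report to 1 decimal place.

K = 322.11 × 0.8301 = 267.384 lb.

267.4 lb K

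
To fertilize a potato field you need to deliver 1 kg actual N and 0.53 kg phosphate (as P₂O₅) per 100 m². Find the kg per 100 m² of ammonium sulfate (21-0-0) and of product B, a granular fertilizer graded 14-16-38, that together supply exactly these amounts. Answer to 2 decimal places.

Let a = kg of ammonium sulfate, b = kg of product B (per 100 m²).
N: 0.21·a + 0.14·b = 1
P₂O₅: 0·a + 0.16·b = 0.53
Solving simultaneously: a = 2.55357, b = 3.3125.

2.55 kg ammonium sulfate, 3.31 kg product B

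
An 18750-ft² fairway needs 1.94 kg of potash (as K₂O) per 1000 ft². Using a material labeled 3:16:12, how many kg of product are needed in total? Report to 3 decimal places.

Product per 1000 ft² = 1.94 / 12% = 16.1667 kg.
Total product = 16.1667 × 18750 / 1000 = 303.125 kg.

303.125 kg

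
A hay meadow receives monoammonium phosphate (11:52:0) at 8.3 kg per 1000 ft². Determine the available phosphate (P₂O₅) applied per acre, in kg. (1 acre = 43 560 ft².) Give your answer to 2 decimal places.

P₂O₅ per 1000 ft² = 8.3 × 52% = 4.316 kg.
Convert to per acre: 4.316 × 43.56 = 188.00496 kg.

188.00 kg P₂O₅ per acre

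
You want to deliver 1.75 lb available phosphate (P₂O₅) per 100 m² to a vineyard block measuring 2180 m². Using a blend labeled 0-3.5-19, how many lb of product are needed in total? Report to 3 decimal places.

1090.000 lb

Product per 100 m² = 1.75 / 3.5% = 50 lb.
Total product = 50 × 2180 / 100 = 1090 lb.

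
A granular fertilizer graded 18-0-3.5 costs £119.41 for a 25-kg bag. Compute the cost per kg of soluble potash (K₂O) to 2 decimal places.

K₂O in bag = 25 × 3.5% = 0.875 kg.
Cost per kg K₂O = £119.41 / 0.875 = £136.4686.

£136.47 per kg K₂O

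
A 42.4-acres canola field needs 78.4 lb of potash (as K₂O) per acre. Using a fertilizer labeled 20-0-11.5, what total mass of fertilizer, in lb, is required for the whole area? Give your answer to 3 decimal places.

28905.739 lb

Product per acre = 78.4 / 11.5% = 681.739 lb.
Total product = 681.739 × 42.4 = 28905.7391 lb.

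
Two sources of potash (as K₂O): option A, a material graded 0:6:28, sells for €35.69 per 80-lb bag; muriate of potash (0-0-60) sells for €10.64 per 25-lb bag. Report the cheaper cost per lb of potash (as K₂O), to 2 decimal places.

option A: K₂O per bag = 80 × 28% = 22.4 lb; cost = 35.69 / 22.4 = €1.5933/lb K₂O.
muriate of potash: K₂O per bag = 25 × 60% = 15 lb; cost = 10.64 / 15 = €0.7093/lb K₂O.
muriate of potash is cheaper.

€0.71 per lb K₂O (muriate of potash)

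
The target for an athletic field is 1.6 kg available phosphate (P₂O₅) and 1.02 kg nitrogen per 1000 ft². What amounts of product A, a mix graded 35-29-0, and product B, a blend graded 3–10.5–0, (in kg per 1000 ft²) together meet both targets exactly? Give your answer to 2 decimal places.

Let a = kg of product A, b = kg of product B (per 1000 ft²).
P₂O₅: 0.29·a + 0.105·b = 1.6
N: 0.35·a + 0.03·b = 1.02
Solving simultaneously: a = 2.10695, b = 9.41889.

2.11 kg product A, 9.42 kg product B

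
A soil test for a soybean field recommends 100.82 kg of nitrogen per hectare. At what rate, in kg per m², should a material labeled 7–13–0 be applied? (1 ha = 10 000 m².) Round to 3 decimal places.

0.144 kg of product per sq m

Product per hectare = 100.82 / 7% = 1440.29 kg.
Convert to per m²: 1440.29 × 0.0001 = 0.144029 kg.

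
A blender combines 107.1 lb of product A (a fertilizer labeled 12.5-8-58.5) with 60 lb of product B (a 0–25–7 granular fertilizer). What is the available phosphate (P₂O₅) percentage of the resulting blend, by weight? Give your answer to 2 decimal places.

Total mass = 107.1 + 60 = 167.1 lb.
P₂O₅ mass = 8%×107.1 + 25%×60 = 23.568 lb.
% P₂O₅ = 23.568 / 167.1 = 14.1041%.

14.10% P₂O₅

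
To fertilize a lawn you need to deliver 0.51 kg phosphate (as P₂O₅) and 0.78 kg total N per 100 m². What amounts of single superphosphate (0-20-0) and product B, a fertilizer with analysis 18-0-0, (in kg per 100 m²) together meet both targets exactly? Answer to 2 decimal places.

2.55 kg single superphosphate, 4.33 kg product B

Per-100 m² balance (a = single superphosphate, b = product B):
P₂O₅: 0.2·a + 0·b = 0.51
N: 0·a + 0.18·b = 0.78
Solving simultaneously: a = 2.55, b = 4.33333.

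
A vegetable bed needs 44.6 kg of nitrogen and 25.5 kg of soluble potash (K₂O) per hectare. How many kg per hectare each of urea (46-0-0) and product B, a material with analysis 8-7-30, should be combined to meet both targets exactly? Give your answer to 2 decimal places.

Per-hectare balance (a = urea, b = product B):
N: 0.46·a + 0.08·b = 44.6
K₂O: 0·a + 0.3·b = 25.5
Solving simultaneously: a = 82.1739, b = 85.

82.17 kg urea, 85.00 kg product B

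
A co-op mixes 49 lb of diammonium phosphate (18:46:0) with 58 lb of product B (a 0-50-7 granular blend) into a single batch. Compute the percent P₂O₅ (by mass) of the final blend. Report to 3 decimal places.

Total mass = 49 + 58 = 107 lb.
P₂O₅ mass = 46%×49 + 50%×58 = 51.54 lb.
% P₂O₅ = 51.54 / 107 = 48.1682%.

48.168% P₂O₅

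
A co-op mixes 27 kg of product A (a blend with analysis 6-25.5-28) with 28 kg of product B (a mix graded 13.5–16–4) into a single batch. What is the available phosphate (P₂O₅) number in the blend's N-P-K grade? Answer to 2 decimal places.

20.66% P₂O₅

Total mass = 27 + 28 = 55 kg.
P₂O₅ mass = 25.5%×27 + 16%×28 = 11.365 kg.
% P₂O₅ = 11.365 / 55 = 20.6636%.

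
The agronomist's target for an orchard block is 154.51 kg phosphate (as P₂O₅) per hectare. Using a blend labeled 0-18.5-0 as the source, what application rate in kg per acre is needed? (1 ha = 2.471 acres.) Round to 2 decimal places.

338.00 kg of product per acre

Product per hectare = 154.51 / 18.5% = 835.189 kg.
Convert to per acre: 835.189 × 0.404694 = 337.996 kg.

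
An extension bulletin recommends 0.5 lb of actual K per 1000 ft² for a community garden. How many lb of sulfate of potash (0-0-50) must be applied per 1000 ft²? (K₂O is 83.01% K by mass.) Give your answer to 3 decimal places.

As K₂O: 0.5 / 0.8301 = 0.602337 lb per 1000 ft².
Product per 1000 ft² = 0.602337 / 50% = 1.20467 lb.

1.205 lb of product per thousand sq ft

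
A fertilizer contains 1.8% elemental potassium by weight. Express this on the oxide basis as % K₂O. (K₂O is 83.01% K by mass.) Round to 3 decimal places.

%K₂O = 1.8 / 0.8301 = 2.16841%.

2.168% K₂O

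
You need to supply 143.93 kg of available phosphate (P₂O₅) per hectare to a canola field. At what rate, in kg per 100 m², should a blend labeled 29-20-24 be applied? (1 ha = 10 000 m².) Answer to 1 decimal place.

Product per hectare = 143.93 / 20% = 719.65 kg.
Convert to per 100 m²: 719.65 × 0.01 = 7.1965 kg.

7.2 kg of product per hundred sq m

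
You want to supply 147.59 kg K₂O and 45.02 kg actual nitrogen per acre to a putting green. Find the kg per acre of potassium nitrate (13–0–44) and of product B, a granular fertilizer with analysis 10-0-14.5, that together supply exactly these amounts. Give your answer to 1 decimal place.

327.3 kg potassium nitrate, 24.7 kg product B

With a, b = kg per acre of potassium nitrate and product B:
K₂O: 0.44·a + 0.145·b = 147.59
N: 0.13·a + 0.1·b = 45.02
Eliminate b: (row1) − 0.145/0.1·(row2) → 0.2515·a = 82.311, so a = 327.28.
Then b = (45.02 − 0.13·327.28) / 0.1 = 24.7356.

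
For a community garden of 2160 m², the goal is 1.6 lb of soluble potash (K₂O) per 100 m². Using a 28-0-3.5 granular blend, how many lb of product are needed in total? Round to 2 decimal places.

987.43 lb

Product per 100 m² = 1.6 / 3.5% = 45.7143 lb.
Total product = 45.7143 × 2160 / 100 = 987.429 lb.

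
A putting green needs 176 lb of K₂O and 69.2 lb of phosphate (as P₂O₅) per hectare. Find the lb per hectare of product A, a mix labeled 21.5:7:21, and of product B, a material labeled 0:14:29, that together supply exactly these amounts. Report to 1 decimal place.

502.4 lb product A, 243.1 lb product B

Per-hectare balance (a = product A, b = product B):
K₂O: 0.21·a + 0.29·b = 176
P₂O₅: 0.07·a + 0.14·b = 69.2
Eliminate a: (row1) − 0.21/0.07·(row2) → -0.13·b = -31.6, so b = 243.077.
Back-substitute: a = (176 − 0.29·243.077) / 0.21 = 502.418.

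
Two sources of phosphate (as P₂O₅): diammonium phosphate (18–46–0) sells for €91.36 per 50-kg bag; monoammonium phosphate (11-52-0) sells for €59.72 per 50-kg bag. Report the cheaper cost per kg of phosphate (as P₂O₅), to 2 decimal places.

€2.30 per kg P₂O₅ (monoammonium phosphate)

diammonium phosphate: P₂O₅ per bag = 50 × 46% = 23 kg; cost = 91.36 / 23 = €3.9722/kg P₂O₅.
monoammonium phosphate: P₂O₅ per bag = 50 × 52% = 26 kg; cost = 59.72 / 26 = €2.2969/kg P₂O₅.
monoammonium phosphate is cheaper.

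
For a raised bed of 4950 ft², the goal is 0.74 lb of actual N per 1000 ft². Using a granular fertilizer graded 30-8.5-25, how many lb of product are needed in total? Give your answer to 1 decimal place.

Product per 1000 ft² = 0.74 / 30% = 2.46667 lb.
Total product = 2.46667 × 4950 / 1000 = 12.21 lb.

12.2 lb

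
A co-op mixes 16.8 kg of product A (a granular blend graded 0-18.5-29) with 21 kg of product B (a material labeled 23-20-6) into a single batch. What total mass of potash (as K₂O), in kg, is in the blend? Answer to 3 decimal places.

6.132 kg K₂O

K₂O mass = 29%×16.8 + 6%×21 = 6.132 kg.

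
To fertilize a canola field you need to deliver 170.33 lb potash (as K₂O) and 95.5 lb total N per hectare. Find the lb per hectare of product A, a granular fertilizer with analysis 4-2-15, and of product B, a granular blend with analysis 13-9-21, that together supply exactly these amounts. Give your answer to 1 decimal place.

Per-hectare balance (a = product A, b = product B):
K₂O: 0.15·a + 0.21·b = 170.33
N: 0.04·a + 0.13·b = 95.5
Eliminate a: (row1) − 0.15/0.04·(row2) → -0.2775·b = -187.795, so b = 676.739.
Back-substitute: a = (170.33 − 0.21·676.739) / 0.15 = 188.099.

188.1 lb product A, 676.7 lb product B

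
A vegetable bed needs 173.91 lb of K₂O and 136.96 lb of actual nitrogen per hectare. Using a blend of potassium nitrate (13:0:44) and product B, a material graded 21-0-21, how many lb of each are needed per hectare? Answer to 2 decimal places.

119.19 lb potassium nitrate, 578.40 lb product B

Let a = lb of potassium nitrate, b = lb of product B (per hectare).
K₂O: 0.44·a + 0.21·b = 173.91
N: 0.13·a + 0.21·b = 136.96
Eliminate a: (row1) − 0.44/0.13·(row2) → -0.500769·b = -289.647, so b = 578.404.
Back-substitute: a = (173.91 − 0.21·578.404) / 0.44 = 119.194.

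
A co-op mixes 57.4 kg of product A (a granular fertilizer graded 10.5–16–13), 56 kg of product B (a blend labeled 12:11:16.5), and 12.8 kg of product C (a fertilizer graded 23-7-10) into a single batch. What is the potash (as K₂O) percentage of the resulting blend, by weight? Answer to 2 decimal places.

Total mass = 57.4 + 56 + 12.8 = 126.2 kg.
K₂O mass = 13%×57.4 + 16.5%×56 + 10%×12.8 = 17.982 kg.
% K₂O = 17.982 / 126.2 = 14.2488%.

14.25% K₂O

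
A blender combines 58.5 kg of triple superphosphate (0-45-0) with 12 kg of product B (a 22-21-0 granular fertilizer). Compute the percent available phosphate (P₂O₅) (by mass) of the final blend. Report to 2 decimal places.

40.91% P₂O₅

Total mass = 58.5 + 12 = 70.5 kg.
P₂O₅ mass = 45%×58.5 + 21%×12 = 28.845 kg.
% P₂O₅ = 28.845 / 70.5 = 40.9149%.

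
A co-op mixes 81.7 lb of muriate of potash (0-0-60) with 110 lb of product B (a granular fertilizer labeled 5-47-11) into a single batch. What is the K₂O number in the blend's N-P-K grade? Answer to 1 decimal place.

31.9% K₂O

Total mass = 81.7 + 110 = 191.7 lb.
K₂O mass = 60%×81.7 + 11%×110 = 61.12 lb.
% K₂O = 61.12 / 191.7 = 31.8832%.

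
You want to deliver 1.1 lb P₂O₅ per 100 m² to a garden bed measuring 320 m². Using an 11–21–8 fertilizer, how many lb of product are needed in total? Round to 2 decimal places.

16.76 lb

Product per 100 m² = 1.1 / 21% = 5.2381 lb.
Total product = 5.2381 × 320 / 100 = 16.7619 lb.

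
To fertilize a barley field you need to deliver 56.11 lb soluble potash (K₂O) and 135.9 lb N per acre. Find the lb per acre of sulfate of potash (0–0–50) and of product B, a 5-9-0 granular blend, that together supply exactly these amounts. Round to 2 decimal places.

112.22 lb sulfate of potash, 2718.00 lb product B

Per-acre balance (a = sulfate of potash, b = product B):
K₂O: 0.5·a + 0·b = 56.11
N: 0·a + 0.05·b = 135.9
Solving simultaneously: a = 112.22, b = 2718.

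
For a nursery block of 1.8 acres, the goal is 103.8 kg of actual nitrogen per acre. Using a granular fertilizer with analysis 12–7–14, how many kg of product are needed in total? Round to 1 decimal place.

1557.0 kg

Product per acre = 103.8 / 12% = 865 kg.
Total product = 865 × 1.8 = 1557 kg.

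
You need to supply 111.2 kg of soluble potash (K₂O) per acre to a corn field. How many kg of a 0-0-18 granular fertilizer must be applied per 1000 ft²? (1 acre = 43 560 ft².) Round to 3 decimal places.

Product per acre = 111.2 / 18% = 617.778 kg.
Convert to per 1000 ft²: 617.778 × 0.0229568 = 14.1822 kg.

14.182 kg of product per thousand sq ft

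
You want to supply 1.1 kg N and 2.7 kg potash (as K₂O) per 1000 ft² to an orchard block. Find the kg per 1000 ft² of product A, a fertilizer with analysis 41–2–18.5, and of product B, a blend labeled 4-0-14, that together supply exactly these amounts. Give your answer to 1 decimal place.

0.9 kg product A, 18.1 kg product B

Per-1000 ft² balance (a = product A, b = product B):
N: 0.41·a + 0.04·b = 1.1
K₂O: 0.185·a + 0.14·b = 2.7
Eliminate b: (row1) − 0.04/0.14·(row2) → 0.357143·a = 0.328571, so a = 0.92.
Then b = (2.7 − 0.185·0.92) / 0.14 = 18.07.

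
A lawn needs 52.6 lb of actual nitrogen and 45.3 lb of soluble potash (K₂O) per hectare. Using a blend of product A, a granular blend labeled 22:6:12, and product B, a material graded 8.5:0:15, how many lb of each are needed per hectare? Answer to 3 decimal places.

177.171 lb product A, 160.263 lb product B

With a, b = lb per hectare of product A and product B:
N: 0.22·a + 0.085·b = 52.6
K₂O: 0.12·a + 0.15·b = 45.3
Eliminate b: (row1) − 0.085/0.15·(row2) → 0.152·a = 26.93, so a = 177.1711.
Then b = (45.3 − 0.12·177.1711) / 0.15 = 160.2632.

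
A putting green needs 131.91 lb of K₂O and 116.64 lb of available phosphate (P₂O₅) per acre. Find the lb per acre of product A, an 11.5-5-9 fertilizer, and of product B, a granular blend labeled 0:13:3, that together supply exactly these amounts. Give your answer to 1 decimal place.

Let a = lb of product A, b = lb of product B (per acre).
K₂O: 0.09·a + 0.03·b = 131.91
P₂O₅: 0.05·a + 0.13·b = 116.64
Eliminate b: (row1) − 0.03/0.13·(row2) → 0.0784615·a = 104.993, so a = 1338.147.
Then b = (116.64 − 0.05·1338.147) / 0.13 = 382.559.

1338.1 lb product A, 382.6 lb product B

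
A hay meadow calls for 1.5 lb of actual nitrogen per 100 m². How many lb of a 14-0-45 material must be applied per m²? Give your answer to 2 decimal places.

Product per 100 m² = 1.5 / 14% = 10.7143 lb.
Convert to per m²: 10.7143 × 0.01 = 0.107143 lb.

0.11 lb of product per sq m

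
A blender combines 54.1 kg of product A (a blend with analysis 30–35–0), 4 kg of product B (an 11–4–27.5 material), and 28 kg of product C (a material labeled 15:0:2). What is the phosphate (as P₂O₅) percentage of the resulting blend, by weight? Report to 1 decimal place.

22.2% P₂O₅

Total mass = 54.1 + 4 + 28 = 86.1 kg.
P₂O₅ mass = 35%×54.1 + 4%×4 + 0%×28 = 19.095 kg.
% P₂O₅ = 19.095 / 86.1 = 22.1777%.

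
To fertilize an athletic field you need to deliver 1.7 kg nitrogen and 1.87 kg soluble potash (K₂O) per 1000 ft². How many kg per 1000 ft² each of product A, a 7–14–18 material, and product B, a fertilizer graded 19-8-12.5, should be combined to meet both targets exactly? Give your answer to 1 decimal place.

Per-1000 ft² balance (a = product A, b = product B):
N: 0.07·a + 0.19·b = 1.7
K₂O: 0.18·a + 0.125·b = 1.87
From row1: a = (1.7 − 0.19·b) / 0.07.
Into row2: 0.18·(1.7 − 0.19·b)/0.07 + 0.125·b = 1.87 → b = 6.88016, a = 5.611.

5.6 kg product A, 6.9 kg product B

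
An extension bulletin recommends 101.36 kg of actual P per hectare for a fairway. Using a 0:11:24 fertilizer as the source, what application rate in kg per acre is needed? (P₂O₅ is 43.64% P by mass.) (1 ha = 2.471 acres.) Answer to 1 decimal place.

As P₂O₅: 101.36 / 0.4364 = 232.264 kg per hectare.
Product per hectare = 232.264 / 11% = 2111.49 kg.
Convert to per acre: 2111.49 × 0.404694 = 854.509 kg.

854.5 kg of product per acre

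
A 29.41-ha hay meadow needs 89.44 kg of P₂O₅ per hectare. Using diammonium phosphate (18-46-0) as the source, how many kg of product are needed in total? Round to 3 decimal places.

5718.327 kg

Product per hectare = 89.44 / 46% = 194.435 kg.
Total product = 194.435 × 29.41 = 5718.32696 kg.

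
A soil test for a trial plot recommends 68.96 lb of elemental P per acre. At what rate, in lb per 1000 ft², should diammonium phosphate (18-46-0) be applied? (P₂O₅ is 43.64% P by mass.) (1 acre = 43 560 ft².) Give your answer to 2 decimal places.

As P₂O₅: 68.96 / 0.4364 = 158.02 lb per acre.
Product per acre = 158.02 / 46% = 343.522 lb.
Convert to per 1000 ft²: 343.522 × 0.0229568 = 7.88618 lb.

7.89 lb of product per thousand sq ft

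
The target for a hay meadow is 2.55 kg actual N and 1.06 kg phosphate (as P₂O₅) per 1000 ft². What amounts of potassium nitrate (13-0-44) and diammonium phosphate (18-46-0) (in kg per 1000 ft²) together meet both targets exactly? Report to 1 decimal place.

Let a = kg of potassium nitrate, b = kg of diammonium phosphate (per 1000 ft²).
N: 0.13·a + 0.18·b = 2.55
P₂O₅: 0·a + 0.46·b = 1.06
Solving simultaneously: a = 16.4247, b = 2.30435.

16.4 kg potassium nitrate, 2.3 kg diammonium phosphate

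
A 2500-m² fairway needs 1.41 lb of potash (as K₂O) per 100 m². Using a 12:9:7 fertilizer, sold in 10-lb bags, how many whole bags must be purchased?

51 bags

Product per 100 m² = 1.41 / 7% = 20.1429 lb.
Total product = 20.1429 × 2500 / 100 = 503.571 lb.
Bags = ⌈503.571 / 10⌉ = 51.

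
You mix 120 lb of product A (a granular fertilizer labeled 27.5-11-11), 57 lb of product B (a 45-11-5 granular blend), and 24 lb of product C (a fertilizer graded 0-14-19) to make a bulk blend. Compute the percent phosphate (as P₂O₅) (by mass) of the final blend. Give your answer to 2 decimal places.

11.36% P₂O₅

Total mass = 120 + 57 + 24 = 201 lb.
P₂O₅ mass = 11%×120 + 11%×57 + 14%×24 = 22.83 lb.
% P₂O₅ = 22.83 / 201 = 11.3582%.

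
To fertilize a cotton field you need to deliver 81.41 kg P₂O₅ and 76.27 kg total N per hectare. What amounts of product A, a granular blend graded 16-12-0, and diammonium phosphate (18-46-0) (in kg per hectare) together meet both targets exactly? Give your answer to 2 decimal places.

392.89 kg product A, 74.48 kg diammonium phosphate

Let a = kg of product A, b = kg of diammonium phosphate (per hectare).
P₂O₅: 0.12·a + 0.46·b = 81.41
N: 0.16·a + 0.18·b = 76.27
Eliminate a: (row1) − 0.12/0.16·(row2) → 0.325·b = 24.2075, so b = 74.4846.
Back-substitute: a = (81.41 − 0.46·74.4846) / 0.12 = 392.892.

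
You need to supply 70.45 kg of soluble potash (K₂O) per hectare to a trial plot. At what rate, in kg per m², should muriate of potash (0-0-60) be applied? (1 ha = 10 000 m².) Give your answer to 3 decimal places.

0.012 kg of product per sq m

Product per hectare = 70.45 / 60% = 117.417 kg.
Convert to per m²: 117.417 × 0.0001 = 0.0117417 kg.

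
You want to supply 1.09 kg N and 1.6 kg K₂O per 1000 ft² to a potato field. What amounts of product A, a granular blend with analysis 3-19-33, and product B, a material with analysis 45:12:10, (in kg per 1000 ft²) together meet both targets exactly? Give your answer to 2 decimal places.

4.20 kg product A, 2.14 kg product B

Per-1000 ft² balance (a = product A, b = product B):
N: 0.03·a + 0.45·b = 1.09
K₂O: 0.33·a + 0.1·b = 1.6
Eliminate b: (row1) − 0.45/0.1·(row2) → -1.455·a = -6.11, so a = 4.19931.
Then b = (1.6 − 0.33·4.19931) / 0.1 = 2.14227.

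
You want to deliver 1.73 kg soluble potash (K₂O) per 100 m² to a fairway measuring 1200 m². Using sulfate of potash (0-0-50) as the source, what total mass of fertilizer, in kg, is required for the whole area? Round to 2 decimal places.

41.52 kg

Product per 100 m² = 1.73 / 50% = 3.46 kg.
Total product = 3.46 × 1200 / 100 = 41.52 kg.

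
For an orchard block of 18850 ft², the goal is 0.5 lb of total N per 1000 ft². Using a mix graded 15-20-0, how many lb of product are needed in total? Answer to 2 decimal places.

62.83 lb

Product per 1000 ft² = 0.5 / 15% = 3.33333 lb.
Total product = 3.33333 × 18850 / 1000 = 62.8333 lb.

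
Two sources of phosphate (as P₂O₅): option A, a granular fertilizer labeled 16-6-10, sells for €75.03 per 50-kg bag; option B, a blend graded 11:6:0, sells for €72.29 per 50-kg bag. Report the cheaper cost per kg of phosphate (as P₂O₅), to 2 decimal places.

€24.10 per kg P₂O₅ (option B)

option A: P₂O₅ per bag = 50 × 6% = 3 kg; cost = 75.03 / 3 = €25.0100/kg P₂O₅.
option B: P₂O₅ per bag = 50 × 6% = 3 kg; cost = 72.29 / 3 = €24.0967/kg P₂O₅.
option B is cheaper.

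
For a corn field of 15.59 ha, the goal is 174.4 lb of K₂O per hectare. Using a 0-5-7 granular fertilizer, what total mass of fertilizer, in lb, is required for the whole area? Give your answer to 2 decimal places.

38841.37 lb

Product per hectare = 174.4 / 7% = 2491.43 lb.
Total product = 2491.43 × 15.59 = 38841.371 lb.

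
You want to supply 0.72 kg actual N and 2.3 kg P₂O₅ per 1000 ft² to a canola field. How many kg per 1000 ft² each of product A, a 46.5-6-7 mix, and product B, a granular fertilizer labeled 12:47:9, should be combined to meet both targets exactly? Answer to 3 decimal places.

0.295 kg product A, 4.856 kg product B

Per-1000 ft² balance (a = product A, b = product B):
N: 0.465·a + 0.12·b = 0.72
P₂O₅: 0.06·a + 0.47·b = 2.3
From row1: a = (0.72 − 0.12·b) / 0.465.
Into row2: 0.06·(0.72 − 0.12·b)/0.465 + 0.47·b = 2.3 → b = 4.85593, a = 0.295245.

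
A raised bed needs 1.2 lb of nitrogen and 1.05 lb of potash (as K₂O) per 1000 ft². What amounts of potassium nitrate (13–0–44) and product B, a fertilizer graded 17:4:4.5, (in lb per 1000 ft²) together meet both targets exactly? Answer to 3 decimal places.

With a, b = lb per 1000 ft² of potassium nitrate and product B:
N: 0.13·a + 0.17·b = 1.2
K₂O: 0.44·a + 0.045·b = 1.05
Solving simultaneously: a = 1.80566, b = 5.67803.

1.806 lb potassium nitrate, 5.678 lb product B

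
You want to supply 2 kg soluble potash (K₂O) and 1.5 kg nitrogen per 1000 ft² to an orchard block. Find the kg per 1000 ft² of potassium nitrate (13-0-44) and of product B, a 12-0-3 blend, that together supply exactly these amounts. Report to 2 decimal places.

3.99 kg potassium nitrate, 8.18 kg product B

Let a = kg of potassium nitrate, b = kg of product B (per 1000 ft²).
K₂O: 0.44·a + 0.03·b = 2
N: 0.13·a + 0.12·b = 1.5
Eliminate b: (row1) − 0.03/0.12·(row2) → 0.4075·a = 1.625, so a = 3.98773.
Then b = (1.5 − 0.13·3.98773) / 0.12 = 8.17996.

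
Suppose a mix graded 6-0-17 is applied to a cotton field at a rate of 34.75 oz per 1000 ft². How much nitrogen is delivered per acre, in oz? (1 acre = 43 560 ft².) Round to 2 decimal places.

nitrogen per 1000 ft² = 34.75 × 6% = 2.085 oz.
Convert to per acre: 2.085 × 43.56 = 90.8226 oz.

90.82 oz N per acre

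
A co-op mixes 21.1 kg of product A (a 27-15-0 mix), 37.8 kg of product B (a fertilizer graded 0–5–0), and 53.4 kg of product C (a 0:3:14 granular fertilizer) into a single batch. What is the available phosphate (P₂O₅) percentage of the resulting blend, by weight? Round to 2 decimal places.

5.93% P₂O₅

Total mass = 21.1 + 37.8 + 53.4 = 112.3 kg.
P₂O₅ mass = 15%×21.1 + 5%×37.8 + 3%×53.4 = 6.657 kg.
% P₂O₅ = 6.657 / 112.3 = 5.92787%.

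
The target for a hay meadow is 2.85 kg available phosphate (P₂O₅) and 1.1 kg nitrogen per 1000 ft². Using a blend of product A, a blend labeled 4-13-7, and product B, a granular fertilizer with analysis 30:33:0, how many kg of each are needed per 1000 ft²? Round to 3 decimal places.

Per-1000 ft² balance (a = product A, b = product B):
P₂O₅: 0.13·a + 0.33·b = 2.85
N: 0.04·a + 0.3·b = 1.1
From row1: a = (2.85 − 0.33·b) / 0.13.
Into row2: 0.04·(2.85 − 0.33·b)/0.13 + 0.3·b = 1.1 → b = 1.12403, a = 19.0698.

19.070 kg product A, 1.124 kg product B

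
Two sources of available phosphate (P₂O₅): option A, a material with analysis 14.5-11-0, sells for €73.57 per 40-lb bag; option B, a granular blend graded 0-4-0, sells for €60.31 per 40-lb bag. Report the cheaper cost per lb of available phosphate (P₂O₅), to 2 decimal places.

option A: P₂O₅ per bag = 40 × 11% = 4.4 lb; cost = 73.57 / 4.4 = €16.7205/lb P₂O₅.
option B: P₂O₅ per bag = 40 × 4% = 1.6 lb; cost = 60.31 / 1.6 = €37.6938/lb P₂O₅.
option A is cheaper.

€16.72 per lb P₂O₅ (option A)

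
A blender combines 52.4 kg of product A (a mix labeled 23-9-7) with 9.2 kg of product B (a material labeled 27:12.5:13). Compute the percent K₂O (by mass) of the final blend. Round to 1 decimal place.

7.9% K₂O

Total mass = 52.4 + 9.2 = 61.6 kg.
K₂O mass = 7%×52.4 + 13%×9.2 = 4.864 kg.
% K₂O = 4.864 / 61.6 = 7.8961%.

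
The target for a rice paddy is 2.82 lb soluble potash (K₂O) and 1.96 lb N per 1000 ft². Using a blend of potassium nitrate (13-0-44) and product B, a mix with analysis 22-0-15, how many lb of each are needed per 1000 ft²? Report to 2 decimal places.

With a, b = lb per 1000 ft² of potassium nitrate and product B:
K₂O: 0.44·a + 0.15·b = 2.82
N: 0.13·a + 0.22·b = 1.96
Eliminate b: (row1) − 0.15/0.22·(row2) → 0.351364·a = 1.48364, so a = 4.22251.
Then b = (1.96 − 0.13·4.22251) / 0.22 = 6.41397.

4.22 lb potassium nitrate, 6.41 lb product B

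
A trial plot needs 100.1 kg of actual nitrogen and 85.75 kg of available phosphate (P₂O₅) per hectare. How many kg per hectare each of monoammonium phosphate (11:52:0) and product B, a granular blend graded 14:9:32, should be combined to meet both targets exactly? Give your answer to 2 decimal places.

47.63 kg monoammonium phosphate, 677.58 kg product B

With a, b = kg per hectare of monoammonium phosphate and product B:
N: 0.11·a + 0.14·b = 100.1
P₂O₅: 0.52·a + 0.09·b = 85.75
Solving simultaneously: a = 47.6312, b = 677.576.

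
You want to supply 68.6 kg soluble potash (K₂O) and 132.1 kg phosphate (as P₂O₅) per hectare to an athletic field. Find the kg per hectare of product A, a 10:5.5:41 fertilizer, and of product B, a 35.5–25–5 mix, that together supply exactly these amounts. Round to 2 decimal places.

105.71 kg product A, 505.14 kg product B

Let a = kg of product A, b = kg of product B (per hectare).
K₂O: 0.41·a + 0.05·b = 68.6
P₂O₅: 0.055·a + 0.25·b = 132.1
Eliminate a: (row1) − 0.41/0.055·(row2) → -1.81364·b = -916.145, so b = 505.143.
Back-substitute: a = (68.6 − 0.05·505.143) / 0.41 = 105.714.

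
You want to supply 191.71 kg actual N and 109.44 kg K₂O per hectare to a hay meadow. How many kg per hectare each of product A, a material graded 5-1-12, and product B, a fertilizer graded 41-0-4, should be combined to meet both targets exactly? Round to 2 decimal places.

788.18 kg product A, 371.47 kg product B

With a, b = kg per hectare of product A and product B:
N: 0.05·a + 0.41·b = 191.71
K₂O: 0.12·a + 0.04·b = 109.44
From row1: a = (191.71 − 0.41·b) / 0.05.
Into row2: 0.12·(191.71 − 0.41·b)/0.05 + 0.04·b = 109.44 → b = 371.466, a = 788.178.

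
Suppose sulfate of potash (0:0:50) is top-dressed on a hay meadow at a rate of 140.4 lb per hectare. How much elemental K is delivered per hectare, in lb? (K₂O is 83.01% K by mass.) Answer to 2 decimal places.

K₂O per hectare = 140.4 × 50% = 70.2 lb.
Elemental K = 70.2 × 0.8301 = 58.273 lb per hectare.

58.27 lb K per hectare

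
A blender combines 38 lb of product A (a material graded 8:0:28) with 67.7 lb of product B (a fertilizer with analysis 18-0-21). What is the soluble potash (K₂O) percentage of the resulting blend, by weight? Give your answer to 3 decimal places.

23.517% K₂O

Total mass = 38 + 67.7 = 105.7 lb.
K₂O mass = 28%×38 + 21%×67.7 = 24.857 lb.
% K₂O = 24.857 / 105.7 = 23.5166%.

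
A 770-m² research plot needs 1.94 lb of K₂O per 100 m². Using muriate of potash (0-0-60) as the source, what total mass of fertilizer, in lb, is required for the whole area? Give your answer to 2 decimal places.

24.90 lb

Product per 100 m² = 1.94 / 60% = 3.23333 lb.
Total product = 3.23333 × 770 / 100 = 24.8967 lb.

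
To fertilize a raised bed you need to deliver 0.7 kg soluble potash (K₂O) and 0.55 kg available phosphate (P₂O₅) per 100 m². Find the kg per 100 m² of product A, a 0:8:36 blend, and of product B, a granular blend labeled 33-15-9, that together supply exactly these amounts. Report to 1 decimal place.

With a, b = kg per 100 m² of product A and product B:
K₂O: 0.36·a + 0.09·b = 0.7
P₂O₅: 0.08·a + 0.15·b = 0.55
Eliminate a: (row1) − 0.36/0.08·(row2) → -0.585·b = -1.775, so b = 3.03419.
Back-substitute: a = (0.7 − 0.09·3.03419) / 0.36 = 1.1859.

1.2 kg product A, 3.0 kg product B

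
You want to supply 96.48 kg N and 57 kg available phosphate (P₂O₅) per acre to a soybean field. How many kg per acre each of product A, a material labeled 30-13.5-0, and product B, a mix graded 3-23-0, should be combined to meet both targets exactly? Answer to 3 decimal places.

315.326 kg product A, 62.744 kg product B

Per-acre balance (a = product A, b = product B):
N: 0.3·a + 0.03·b = 96.48
P₂O₅: 0.135·a + 0.23·b = 57
Solving simultaneously: a = 315.3256, b = 62.7436.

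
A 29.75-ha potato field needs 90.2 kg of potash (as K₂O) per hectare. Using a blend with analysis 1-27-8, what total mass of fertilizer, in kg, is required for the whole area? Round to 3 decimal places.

Product per hectare = 90.2 / 8% = 1127.5 kg.
Total product = 1127.5 × 29.75 = 33543.125 kg.

33543.125 kg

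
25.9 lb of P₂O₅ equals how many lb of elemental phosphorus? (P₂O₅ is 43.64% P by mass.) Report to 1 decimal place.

11.3 lb P

P = 25.9 × 0.4364 = 11.3028 lb.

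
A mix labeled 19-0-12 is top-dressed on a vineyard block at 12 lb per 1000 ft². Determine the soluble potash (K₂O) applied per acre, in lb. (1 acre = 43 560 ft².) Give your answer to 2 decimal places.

K₂O per 1000 ft² = 12 × 12% = 1.44 lb.
Convert to per acre: 1.44 × 43.56 = 62.7264 lb.

62.73 lb K₂O per acre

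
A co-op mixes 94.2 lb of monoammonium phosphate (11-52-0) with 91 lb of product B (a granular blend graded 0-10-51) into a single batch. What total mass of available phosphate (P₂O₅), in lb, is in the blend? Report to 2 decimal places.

58.08 lb P₂O₅

P₂O₅ mass = 52%×94.2 + 10%×91 = 58.084 lb.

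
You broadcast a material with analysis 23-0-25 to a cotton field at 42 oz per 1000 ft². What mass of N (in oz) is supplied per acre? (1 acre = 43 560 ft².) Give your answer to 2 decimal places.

420.79 oz N per acre

nitrogen per 1000 ft² = 42 × 23% = 9.66 oz.
Convert to per acre: 9.66 × 43.56 = 420.7896 oz.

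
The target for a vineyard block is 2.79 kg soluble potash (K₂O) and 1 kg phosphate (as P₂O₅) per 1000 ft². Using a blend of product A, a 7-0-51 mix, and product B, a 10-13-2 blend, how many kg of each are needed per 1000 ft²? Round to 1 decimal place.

Per-1000 ft² balance (a = product A, b = product B):
K₂O: 0.51·a + 0.02·b = 2.79
P₂O₅: 0·a + 0.13·b = 1
Solving simultaneously: a = 5.16893, b = 7.69231.

5.2 kg product A, 7.7 kg product B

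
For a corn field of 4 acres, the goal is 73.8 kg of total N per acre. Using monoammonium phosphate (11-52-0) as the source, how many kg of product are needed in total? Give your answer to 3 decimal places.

Product per acre = 73.8 / 11% = 670.909 kg.
Total product = 670.909 × 4 = 2683.6364 kg.

2683.636 kg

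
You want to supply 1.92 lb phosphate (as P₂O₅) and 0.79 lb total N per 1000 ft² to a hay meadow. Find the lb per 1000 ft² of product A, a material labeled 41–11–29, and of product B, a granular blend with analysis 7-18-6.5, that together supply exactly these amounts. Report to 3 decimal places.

With a, b = lb per 1000 ft² of product A and product B:
P₂O₅: 0.11·a + 0.18·b = 1.92
N: 0.41·a + 0.07·b = 0.79
Solving simultaneously: a = 0.118003, b = 10.5946.

0.118 lb product A, 10.595 lb product B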